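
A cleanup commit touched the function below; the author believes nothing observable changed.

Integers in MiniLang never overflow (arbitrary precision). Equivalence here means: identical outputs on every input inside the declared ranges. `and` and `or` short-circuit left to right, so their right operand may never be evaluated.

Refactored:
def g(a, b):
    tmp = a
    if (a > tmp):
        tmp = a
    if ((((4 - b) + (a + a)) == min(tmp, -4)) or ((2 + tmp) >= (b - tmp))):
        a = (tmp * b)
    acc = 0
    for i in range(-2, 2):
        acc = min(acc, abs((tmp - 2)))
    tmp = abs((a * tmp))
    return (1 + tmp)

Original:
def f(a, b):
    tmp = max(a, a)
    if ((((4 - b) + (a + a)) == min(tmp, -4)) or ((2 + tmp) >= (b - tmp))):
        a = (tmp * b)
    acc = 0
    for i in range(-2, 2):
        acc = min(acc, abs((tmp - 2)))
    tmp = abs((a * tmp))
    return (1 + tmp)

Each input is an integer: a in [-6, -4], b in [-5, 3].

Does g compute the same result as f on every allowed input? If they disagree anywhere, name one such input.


Reading the diff, among the changes: min/max/abs usage differs; comparison usage differs; statement counts differ; branching structure differs.
One worked example (a=-4, b=-2) — f: tmp := -4 | ((((4 - b) + (a + a)) == min(tmp, -4)) or ((2 + tmp) >= (b - tmp))): false | acc := 0 | iter i=-2: | acc := 0 | iter i=-1: | acc := 0 | iter i=0: | acc := 0 | iter i=1: | acc := 0 | tmp := 16 | result 17; g: tmp := -4 | (a > tmp): false | ((((4 - b) + (a + a)) == min(tmp, -4)) or ((2 + tmp) >= (b - tmp))): false | acc := 0 | iter i=-2: | acc := 0 | iter i=-1: | acc := 0 | iter i=0: | acc := 0 | iter i=1: | acc := 0 | tmp := 16 | result 17; agreement on 17.
Checked all 27 inputs in the declared domain: the outputs agree on every one.
verdict: equivalent


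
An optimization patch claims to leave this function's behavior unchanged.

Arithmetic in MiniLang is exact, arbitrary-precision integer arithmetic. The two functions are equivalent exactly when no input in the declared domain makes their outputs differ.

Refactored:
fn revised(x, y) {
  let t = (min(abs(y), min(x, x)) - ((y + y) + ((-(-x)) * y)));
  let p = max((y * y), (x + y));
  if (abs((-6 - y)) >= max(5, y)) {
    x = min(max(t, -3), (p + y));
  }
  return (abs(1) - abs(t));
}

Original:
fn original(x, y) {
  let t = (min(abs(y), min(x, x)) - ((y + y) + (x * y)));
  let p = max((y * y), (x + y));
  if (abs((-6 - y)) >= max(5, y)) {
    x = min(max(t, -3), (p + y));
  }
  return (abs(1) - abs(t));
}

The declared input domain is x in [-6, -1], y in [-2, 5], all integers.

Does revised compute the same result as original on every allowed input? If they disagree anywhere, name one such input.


Although same computation, different form, 48/48 inputs agree.
verdict: equivalent


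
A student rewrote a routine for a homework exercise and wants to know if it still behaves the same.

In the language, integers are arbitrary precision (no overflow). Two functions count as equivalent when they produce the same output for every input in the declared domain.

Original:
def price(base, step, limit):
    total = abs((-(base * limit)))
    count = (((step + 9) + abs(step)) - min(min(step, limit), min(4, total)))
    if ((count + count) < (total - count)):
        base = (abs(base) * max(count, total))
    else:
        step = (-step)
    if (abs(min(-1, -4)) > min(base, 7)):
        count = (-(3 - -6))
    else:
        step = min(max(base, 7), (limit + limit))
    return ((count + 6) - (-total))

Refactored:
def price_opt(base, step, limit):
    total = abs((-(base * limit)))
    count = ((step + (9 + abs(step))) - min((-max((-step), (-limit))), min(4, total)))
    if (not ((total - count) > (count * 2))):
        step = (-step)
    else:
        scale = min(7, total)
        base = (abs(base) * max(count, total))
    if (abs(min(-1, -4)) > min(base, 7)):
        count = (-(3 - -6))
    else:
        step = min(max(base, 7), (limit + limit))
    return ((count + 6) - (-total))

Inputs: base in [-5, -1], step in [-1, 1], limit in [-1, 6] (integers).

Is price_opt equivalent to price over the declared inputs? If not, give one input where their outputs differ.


This is a faithful refactor — min/max/abs usage differs; and local variable names differ; and boolean connective usage differs; and statement counts differ; and comparison usage differs; and arithmetic usage differs; and constant usage differs, but the computed results match everywhere.
One worked example (base=-5, step=0, limit=-1) — price: total=5, then count=10, then ((count + count) < (total - count)) is false, then step=0, then (abs(min(-1, -4)) > min(base, 7)) is true, then count=-9, then returns 2; price_opt: total=5, then count=10, then (not ((total - count) > (count * 2))) is true, then step=0, then (abs(min(-1, -4)) > min(base, 7)) is true, then count=-9, then returns 2; agreement on 2.
Sweeping the whole domain (120 inputs) finds no disagreement.
verdict: equivalent


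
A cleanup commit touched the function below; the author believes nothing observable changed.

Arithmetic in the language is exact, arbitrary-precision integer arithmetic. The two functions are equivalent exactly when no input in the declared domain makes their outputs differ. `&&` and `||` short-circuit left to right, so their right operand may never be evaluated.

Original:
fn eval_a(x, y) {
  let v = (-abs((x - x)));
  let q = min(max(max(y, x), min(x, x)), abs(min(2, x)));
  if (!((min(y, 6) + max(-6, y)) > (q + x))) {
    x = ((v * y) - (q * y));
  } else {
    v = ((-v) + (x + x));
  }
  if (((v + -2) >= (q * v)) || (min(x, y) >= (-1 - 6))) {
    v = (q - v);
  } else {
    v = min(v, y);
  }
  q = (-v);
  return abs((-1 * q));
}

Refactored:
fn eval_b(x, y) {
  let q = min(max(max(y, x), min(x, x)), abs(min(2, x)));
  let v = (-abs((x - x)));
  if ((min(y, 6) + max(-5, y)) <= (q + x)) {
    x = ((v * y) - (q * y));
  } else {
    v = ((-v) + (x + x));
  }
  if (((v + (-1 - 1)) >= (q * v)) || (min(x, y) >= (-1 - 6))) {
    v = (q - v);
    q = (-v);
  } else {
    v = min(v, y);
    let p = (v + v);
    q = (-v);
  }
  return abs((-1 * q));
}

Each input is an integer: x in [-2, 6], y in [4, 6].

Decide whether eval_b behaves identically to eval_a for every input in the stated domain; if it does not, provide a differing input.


Equivalent. The suspicious edit (`-6` became `-5`) never changes the result for any input inside the declared domain.
An exhaustive pass over the 27 declared inputs shows identical outputs.
One worked example (x=-1, y=6) — eval_a: v := 0 | q := 1 | (!((min(y, 6) + max(-6, y)) > (q + x))): false | v := -2 | (((v + -2) >= (q * v)) || (min(x, y) >= (-1 - 6))): true | v := 3 | q := -3 | result 3; eval_b: q := 1 | v := 0 | ((min(y, 6) + max(-5, y)) <= (q + x)): false | v := -2 | (((v + (-1 - 1)) >= (q * v)) || (min(x, y) >= (-1 - 6))): true | v := 3 | q := -3 | result 3; agreement on 3.
verdict: equivalent


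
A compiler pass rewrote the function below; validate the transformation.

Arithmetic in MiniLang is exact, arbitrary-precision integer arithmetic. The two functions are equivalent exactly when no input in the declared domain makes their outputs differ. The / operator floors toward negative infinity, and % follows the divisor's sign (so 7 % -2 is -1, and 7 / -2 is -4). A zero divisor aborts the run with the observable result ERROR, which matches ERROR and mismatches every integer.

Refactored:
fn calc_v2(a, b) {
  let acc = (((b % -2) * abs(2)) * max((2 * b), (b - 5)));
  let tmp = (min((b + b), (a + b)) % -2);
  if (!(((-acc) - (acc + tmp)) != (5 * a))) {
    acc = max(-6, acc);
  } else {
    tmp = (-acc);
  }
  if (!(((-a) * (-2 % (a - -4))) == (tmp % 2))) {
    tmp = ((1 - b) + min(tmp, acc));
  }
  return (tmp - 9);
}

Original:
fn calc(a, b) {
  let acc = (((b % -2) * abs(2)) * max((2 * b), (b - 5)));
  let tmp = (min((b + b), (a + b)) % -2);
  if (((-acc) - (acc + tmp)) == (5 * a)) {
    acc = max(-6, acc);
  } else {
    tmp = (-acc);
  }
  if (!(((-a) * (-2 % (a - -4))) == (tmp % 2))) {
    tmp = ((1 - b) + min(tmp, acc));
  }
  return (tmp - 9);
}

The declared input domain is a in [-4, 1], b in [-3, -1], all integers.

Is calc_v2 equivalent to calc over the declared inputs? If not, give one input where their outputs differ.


The two versions differ — the changes include comparison usage differs; boolean connective usage differs.
As a probe, take a=-4, b=-1: calc runs acc := 4 | tmp := -1 | (((-acc) - (acc + tmp)) == (5 * a)): false | tmp := -4 | divide-by-zero, output ERROR; calc_v2 runs acc := 4 | tmp := -1 | (!(((-acc) - (acc + tmp)) != (5 * a))): false | tmp := -4 | divide-by-zero, output ERROR; both end at ERROR.
Sweeping the whole domain (18 inputs) finds no disagreement.
verdict: equivalent


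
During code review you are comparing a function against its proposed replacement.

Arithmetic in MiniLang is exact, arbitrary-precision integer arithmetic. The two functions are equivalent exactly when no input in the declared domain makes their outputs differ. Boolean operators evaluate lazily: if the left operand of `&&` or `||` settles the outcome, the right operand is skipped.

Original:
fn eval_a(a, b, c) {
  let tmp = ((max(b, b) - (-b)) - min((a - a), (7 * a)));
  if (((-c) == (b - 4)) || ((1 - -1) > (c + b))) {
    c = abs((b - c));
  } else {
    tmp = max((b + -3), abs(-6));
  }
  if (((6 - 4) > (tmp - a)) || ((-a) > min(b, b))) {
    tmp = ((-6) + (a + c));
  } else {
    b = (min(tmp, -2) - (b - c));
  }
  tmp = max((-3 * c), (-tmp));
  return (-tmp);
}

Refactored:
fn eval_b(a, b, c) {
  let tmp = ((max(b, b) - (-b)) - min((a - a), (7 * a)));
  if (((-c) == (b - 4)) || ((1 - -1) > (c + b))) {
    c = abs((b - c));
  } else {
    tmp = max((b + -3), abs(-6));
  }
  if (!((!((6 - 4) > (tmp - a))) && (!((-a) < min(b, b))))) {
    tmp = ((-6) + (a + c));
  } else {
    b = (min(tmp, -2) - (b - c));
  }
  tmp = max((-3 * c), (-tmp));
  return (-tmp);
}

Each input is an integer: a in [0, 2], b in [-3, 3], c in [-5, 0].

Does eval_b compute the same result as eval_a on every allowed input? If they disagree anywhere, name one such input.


a=0, b=1, c=-5 yields 2 from eval_a but 0 from eval_b.
verdict: not equivalent; witness: a=0, b=1, c=-5


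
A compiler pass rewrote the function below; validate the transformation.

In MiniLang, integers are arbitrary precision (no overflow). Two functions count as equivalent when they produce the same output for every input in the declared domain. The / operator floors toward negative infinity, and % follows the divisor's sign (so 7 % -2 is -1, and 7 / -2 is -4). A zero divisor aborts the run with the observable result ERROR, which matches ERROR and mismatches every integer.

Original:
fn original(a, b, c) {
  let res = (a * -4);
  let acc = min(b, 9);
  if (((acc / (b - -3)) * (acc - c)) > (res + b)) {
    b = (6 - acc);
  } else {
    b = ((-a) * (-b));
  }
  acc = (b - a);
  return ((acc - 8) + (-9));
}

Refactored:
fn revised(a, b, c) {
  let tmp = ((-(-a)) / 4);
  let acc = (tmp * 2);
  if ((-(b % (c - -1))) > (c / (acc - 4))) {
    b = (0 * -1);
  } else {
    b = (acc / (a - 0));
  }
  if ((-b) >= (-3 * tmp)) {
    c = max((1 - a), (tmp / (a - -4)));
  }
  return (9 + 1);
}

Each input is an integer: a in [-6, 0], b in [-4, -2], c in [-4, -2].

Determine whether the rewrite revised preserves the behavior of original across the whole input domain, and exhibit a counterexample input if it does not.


Run the pair on a=-6, b=-4, c=-4.
original: res=24, then acc=-4, then (((acc / (b - -3)) * (acc - c)) > (res + b)) is false, then b=24, then acc=30, then returns 13
revised: tmp=-2, then acc=-4, then ((-(b % (c - -1))) > (c / (acc - 4))) is true, then b=0, then ((-b) >= (-3 * tmp)) is false, then returns 10
13 and 10 differ, so these are not the same function on this domain.
verdict: not equivalent; witness: a=-6, b=-4, c=-4


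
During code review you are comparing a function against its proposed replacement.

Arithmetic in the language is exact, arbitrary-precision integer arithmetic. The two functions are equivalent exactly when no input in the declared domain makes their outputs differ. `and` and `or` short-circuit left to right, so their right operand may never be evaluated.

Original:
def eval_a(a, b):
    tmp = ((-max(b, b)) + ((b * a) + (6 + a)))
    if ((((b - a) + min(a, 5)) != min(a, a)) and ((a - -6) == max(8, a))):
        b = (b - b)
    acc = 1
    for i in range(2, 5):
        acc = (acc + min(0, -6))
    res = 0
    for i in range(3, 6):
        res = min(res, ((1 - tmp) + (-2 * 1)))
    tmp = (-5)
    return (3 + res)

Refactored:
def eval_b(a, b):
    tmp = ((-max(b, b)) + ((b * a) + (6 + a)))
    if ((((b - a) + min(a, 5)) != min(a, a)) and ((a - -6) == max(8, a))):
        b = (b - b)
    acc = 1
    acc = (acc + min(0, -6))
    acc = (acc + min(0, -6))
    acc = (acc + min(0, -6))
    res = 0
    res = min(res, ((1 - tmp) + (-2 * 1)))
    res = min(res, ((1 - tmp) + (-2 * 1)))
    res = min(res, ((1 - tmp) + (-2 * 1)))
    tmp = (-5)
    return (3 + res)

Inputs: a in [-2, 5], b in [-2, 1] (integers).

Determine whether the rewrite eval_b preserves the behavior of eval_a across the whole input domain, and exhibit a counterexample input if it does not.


Differences: arithmetic usage differs; also constant usage differs; also statement counts differ; also min/max/abs usage differs; also local variable names differ; also loop structure differs — yet all 32 inputs agree.
verdict: equivalent


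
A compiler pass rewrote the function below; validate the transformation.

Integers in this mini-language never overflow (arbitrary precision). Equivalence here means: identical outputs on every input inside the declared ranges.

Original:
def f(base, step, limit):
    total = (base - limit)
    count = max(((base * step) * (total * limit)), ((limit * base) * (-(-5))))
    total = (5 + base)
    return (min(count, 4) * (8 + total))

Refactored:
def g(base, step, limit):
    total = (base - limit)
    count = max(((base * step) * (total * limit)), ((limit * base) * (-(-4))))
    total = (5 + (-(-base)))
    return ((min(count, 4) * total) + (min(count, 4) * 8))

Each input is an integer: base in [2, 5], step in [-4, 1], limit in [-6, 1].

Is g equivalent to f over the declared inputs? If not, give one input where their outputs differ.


Take base=2, step=1, limit=-6.
f: total = 8; count = -60; total = 7; return -900
g: total = 8; count = -48; total = 7; return -720
-900 != -720, so the rewrite changes behavior.
verdict: not equivalent; witness: base=2, step=1, limit=-6


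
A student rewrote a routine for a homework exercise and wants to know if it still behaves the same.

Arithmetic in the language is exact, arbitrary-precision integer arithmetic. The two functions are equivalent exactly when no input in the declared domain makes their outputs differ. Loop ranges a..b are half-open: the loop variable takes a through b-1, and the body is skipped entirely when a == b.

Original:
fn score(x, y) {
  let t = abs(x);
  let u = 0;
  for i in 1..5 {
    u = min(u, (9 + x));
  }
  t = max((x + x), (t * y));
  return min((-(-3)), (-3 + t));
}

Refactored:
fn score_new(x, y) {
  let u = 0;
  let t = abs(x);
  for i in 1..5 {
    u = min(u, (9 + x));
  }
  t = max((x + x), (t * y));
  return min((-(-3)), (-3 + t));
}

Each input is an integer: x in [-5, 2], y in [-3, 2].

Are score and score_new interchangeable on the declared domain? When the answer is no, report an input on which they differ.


The two versions differ — the changes include same computation, different form.
As a probe, take x=0, y=0: score runs t = 0; u = 0; [i=1]; u = 0; [i=2]; u = 0; [i=3]; u = 0; [i=4]; u = 0; t = 0; return -3; score_new runs u = 0; t = 0; [i=1]; u = 0; [i=2]; u = 0; [i=3]; u = 0; [i=4]; u = 0; t = 0; return -3; both end at -3.
Sweeping the whole domain (48 inputs) finds no disagreement.
verdict: equivalent


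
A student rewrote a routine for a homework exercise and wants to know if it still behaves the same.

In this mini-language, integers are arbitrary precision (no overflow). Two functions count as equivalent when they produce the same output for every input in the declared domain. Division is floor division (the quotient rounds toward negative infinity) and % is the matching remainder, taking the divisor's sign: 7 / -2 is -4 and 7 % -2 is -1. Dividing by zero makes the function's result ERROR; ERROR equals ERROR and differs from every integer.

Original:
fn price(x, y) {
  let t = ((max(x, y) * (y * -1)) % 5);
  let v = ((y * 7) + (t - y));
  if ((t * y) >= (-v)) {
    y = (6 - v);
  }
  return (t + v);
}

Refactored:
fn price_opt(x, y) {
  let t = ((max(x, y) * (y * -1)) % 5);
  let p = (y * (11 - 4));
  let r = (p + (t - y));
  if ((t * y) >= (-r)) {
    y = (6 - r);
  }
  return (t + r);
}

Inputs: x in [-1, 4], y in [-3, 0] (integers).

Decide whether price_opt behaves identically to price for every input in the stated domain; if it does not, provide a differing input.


Equivalent — the differences include constant usage differs; arithmetic usage differs; local variable names differ; statement counts differ, yet no declared input distinguishes the two.
Spot check at x=3, y=-3 — price: t=4, then v=-14, then ((t * y) >= (-v)) is false, then returns -10. price_opt: t=4, then p=-21, then r=-14, then ((t * y) >= (-r)) is false, then returns -10. Both give -10.
An exhaustive pass over the 24 declared inputs shows identical outputs.
verdict: equivalent


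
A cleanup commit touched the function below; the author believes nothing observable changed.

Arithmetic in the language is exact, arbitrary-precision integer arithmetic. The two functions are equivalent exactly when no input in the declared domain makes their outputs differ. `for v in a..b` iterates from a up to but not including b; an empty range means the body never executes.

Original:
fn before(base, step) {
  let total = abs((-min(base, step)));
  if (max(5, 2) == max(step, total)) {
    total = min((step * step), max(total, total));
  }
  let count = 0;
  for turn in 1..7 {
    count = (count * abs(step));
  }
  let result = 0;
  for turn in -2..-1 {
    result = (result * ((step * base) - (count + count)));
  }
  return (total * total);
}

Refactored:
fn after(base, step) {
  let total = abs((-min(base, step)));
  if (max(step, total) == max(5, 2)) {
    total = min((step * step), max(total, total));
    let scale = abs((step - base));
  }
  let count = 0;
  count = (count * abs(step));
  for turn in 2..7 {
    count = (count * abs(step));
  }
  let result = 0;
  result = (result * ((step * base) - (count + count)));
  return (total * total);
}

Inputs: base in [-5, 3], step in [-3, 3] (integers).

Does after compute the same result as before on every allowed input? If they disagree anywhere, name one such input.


Differences: min/max/abs usage differs, loop structure differs, statement counts differ, local variable names differ, arithmetic usage differs — yet all 63 inputs agree.
verdict: equivalent


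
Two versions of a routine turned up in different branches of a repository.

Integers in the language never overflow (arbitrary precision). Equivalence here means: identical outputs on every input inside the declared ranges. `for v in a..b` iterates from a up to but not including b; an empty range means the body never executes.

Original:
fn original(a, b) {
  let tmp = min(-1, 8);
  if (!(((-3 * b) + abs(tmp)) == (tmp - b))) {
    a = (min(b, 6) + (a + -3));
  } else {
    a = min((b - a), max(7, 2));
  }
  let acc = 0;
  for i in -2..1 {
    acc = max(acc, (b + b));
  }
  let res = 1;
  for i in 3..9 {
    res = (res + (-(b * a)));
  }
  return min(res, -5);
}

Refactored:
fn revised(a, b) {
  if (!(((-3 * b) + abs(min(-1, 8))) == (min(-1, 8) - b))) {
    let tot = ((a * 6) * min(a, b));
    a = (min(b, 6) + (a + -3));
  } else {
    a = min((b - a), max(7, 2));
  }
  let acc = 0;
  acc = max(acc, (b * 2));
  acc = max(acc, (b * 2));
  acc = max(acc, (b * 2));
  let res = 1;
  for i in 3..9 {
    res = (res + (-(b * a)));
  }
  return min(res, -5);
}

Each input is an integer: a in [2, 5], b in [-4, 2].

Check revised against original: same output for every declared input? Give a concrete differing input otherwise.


Equivalent — the differences include min/max/abs usage differs; and statement counts differ; and loop structure differs; and arithmetic usage differs; and local variable names differ; and constant usage differs, yet no declared input distinguishes the two.
One worked example (a=5, b=-3) — original: tmp := -1 | (!(((-3 * b) + abs(tmp)) == (tmp - b))): true | a := -1 | acc := 0 | iter i=-2: | acc := 0 | iter i=-1: | acc := 0 | iter i=0: | acc := 0 | res := 1 | iter i=3: | res := -2 | iter i=4: | res := -5 | iter i=5: | res := -8 | iter i=6: | res := -11 | iter i=7: | res := -14 | iter i=8: | res := -17 | result -17; revised: (!(((-3 * b) + abs(min(-1, 8))) == (min(-1, 8) - b))): true | tot := -90 | a := -1 | acc := 0 | acc := 0 | acc := 0 | acc := 0 | res := 1 | iter i=3: | res := -2 | iter i=4: | res := -5 | iter i=5: | res := -8 | iter i=6: | res := -11 | iter i=7: | res := -14 | iter i=8: | res := -17 | result -17; agreement on -17.
Every one of the 28 inputs gives matching results.
verdict: equivalent


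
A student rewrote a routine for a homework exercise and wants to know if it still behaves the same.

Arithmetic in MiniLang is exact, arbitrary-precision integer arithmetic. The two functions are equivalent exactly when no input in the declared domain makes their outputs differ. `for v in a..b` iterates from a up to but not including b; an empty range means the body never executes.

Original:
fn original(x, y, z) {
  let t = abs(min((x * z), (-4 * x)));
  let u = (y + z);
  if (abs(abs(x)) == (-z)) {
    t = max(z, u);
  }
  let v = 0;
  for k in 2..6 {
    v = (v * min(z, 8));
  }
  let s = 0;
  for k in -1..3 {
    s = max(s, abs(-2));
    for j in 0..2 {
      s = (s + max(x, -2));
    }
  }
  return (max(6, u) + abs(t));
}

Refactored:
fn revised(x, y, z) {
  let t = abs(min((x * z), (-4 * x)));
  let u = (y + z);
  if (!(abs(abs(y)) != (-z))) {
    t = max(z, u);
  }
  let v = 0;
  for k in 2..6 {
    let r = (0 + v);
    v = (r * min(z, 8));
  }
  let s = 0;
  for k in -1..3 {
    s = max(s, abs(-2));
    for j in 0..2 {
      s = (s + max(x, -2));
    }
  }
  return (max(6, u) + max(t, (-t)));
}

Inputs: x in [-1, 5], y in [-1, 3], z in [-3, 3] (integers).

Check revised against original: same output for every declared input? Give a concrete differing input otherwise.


The rewrite breaks on x=-1, y=2, z=-2, where the results are 8 and 6.
original: t := 2 | u := 0 | (abs(abs(x)) == (-z)): false | v := 0 | iter k=2: | v := 0 | iter k=3: | v := 0 | iter k=4: | v := 0 | iter k=5: | v := 0 | s := 0 | iter k=-1: | s := 2 | iter j=0: | s := 1 | iter j=1: | s := 0 | iter k=0: | s := 2 | iter j=0: | s := 1 | iter j=1: | s := 0 | iter k=1: | s := 2 | iter j=0: | s := 1 | iter j=1: | s := 0 | iter k=2: | s := 2 | iter j=0: | s := 1 | iter j=1: | s := 0 | result 8
revised: t := 2 | u := 0 | (!(abs(abs(y)) != (-z))): true | t := 0 | v := 0 | iter k=2: | r := 0 | v := 0 | iter k=3: | r := 0 | v := 0 | iter k=4: | r := 0 | v := 0 | iter k=5: | r := 0 | v := 0 | s := 0 | iter k=-1: | s := 2 | iter j=0: | s := 1 | iter j=1: | s := 0 | iter k=0: | s := 2 | iter j=0: | s := 1 | iter j=1: | s := 0 | iter k=1: | s := 2 | iter j=0: | s := 1 | iter j=1: | s := 0 | iter k=2: | s := 2 | iter j=0: | s := 1 | iter j=1: | s := 0 | result 6
verdict: not equivalent; witness: x=-1, y=2, z=-2


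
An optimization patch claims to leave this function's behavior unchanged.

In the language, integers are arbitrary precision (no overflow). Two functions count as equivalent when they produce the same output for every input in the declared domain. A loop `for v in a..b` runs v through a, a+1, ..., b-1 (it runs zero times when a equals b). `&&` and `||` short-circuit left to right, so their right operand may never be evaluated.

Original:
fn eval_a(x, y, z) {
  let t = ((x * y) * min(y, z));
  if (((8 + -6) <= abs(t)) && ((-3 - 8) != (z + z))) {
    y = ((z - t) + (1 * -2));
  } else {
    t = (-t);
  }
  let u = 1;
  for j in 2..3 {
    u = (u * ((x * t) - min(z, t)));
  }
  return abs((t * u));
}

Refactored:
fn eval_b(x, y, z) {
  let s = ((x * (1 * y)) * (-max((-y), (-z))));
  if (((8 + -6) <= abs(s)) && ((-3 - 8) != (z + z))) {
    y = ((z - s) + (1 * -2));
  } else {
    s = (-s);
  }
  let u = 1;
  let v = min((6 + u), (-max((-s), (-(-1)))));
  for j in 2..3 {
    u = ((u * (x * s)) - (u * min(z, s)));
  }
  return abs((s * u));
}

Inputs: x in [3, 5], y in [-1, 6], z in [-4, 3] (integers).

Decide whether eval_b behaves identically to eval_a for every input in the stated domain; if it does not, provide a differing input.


Equivalent — the differences include local variable names differ; min/max/abs usage differs; statement counts differ; arithmetic usage differs; constant usage differs, yet no declared input distinguishes the two.
Spot check at x=5, y=-1, z=-2 — eval_a: t := 10 | (((8 + -6) <= abs(t)) && ((-3 - 8) != (z + z))): true | y := -14 | u := 1 | iter j=2: | u := 52 | result 520. eval_b: s := 10 | (((8 + -6) <= abs(s)) && ((-3 - 8) != (z + z))): true | y := -14 | u := 1 | v := -1 | iter j=2: | u := 52 | result 520. Both give 520.
Sweeping the whole domain (192 inputs) finds no disagreement.
verdict: equivalent


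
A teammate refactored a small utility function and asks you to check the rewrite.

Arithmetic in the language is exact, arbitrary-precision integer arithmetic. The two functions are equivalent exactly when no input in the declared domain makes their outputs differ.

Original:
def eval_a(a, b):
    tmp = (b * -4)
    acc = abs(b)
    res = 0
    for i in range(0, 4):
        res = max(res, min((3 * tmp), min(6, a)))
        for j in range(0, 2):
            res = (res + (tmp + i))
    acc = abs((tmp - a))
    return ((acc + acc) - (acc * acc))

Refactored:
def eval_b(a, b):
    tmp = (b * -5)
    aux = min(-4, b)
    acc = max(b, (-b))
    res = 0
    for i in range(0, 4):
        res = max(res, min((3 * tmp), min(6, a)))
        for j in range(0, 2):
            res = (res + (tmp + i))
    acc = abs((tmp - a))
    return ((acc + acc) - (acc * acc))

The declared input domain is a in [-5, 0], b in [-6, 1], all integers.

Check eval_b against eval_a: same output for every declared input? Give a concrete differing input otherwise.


These are not equivalent — on a=-5, b=-6 the outputs split (-783 vs -1155).
eval_a: tmp=24, then acc=6, then res=0, then (i=0), then res=0, then (j=0), then res=24, then (j=1), then res=48, then (i=1), then res=48, then (j=0), then res=73, then (j=1), then res=98, then (i=2), then res=98, then (j=0), then res=124, then (j=1), then res=150, then (i=3), then res=150, then (j=0), then res=177, then (j=1), then res=204, then acc=29, then returns -783
eval_b: tmp=30, then aux=-6, then acc=6, then res=0, then (i=0), then res=0, then (j=0), then res=30, then (j=1), then res=60, then (i=1), then res=60, then (j=0), then res=91, then (j=1), then res=122, then (i=2), then res=122, then (j=0), then res=154, then (j=1), then res=186, then (i=3), then res=186, then (j=0), then res=219, then (j=1), then res=252, then acc=35, then returns -1155
verdict: not equivalent; witness: a=-5, b=-6


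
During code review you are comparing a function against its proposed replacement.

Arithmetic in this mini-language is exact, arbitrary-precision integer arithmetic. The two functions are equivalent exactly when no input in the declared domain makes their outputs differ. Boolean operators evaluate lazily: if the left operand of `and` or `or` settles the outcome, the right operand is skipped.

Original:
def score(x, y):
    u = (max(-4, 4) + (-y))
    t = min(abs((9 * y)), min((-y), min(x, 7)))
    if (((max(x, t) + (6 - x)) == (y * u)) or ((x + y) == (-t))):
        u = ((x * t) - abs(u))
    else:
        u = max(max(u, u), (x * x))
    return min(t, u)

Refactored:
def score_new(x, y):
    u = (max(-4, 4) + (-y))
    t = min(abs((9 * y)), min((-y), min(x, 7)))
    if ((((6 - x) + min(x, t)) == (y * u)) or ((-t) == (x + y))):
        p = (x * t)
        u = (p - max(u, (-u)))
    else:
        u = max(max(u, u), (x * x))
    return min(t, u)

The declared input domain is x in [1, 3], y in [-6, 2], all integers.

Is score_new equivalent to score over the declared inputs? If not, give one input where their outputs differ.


On input x=2, y=1, score returns -1 while score_new returns -5.
verdict: not equivalent; witness: x=2, y=1


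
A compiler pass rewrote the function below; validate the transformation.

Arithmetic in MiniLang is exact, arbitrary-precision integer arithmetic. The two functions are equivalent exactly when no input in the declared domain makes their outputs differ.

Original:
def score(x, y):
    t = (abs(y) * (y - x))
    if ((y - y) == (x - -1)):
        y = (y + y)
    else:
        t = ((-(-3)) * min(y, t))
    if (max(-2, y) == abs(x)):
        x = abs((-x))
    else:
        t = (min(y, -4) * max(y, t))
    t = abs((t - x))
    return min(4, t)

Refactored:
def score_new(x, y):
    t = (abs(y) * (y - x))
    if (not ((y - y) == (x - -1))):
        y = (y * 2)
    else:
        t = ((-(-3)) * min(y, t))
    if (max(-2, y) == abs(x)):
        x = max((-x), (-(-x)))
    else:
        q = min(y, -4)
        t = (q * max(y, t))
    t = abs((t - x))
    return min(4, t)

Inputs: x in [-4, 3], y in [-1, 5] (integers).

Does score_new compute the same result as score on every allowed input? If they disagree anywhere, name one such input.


Not equivalent: x=-2, y=-1 separates them (4 vs 2).
score: t = 1; ((y - y) == (x - -1)) -> false; t = -3; (max(-2, y) == abs(x)) -> false; t = 4; t = 6; return 4
score_new: t = 1; (not ((y - y) == (x - -1))) -> true; y = -2; (max(-2, y) == abs(x)) -> false; q = -4; t = -4; t = 2; return 2
verdict: not equivalent; witness: x=-2, y=-1


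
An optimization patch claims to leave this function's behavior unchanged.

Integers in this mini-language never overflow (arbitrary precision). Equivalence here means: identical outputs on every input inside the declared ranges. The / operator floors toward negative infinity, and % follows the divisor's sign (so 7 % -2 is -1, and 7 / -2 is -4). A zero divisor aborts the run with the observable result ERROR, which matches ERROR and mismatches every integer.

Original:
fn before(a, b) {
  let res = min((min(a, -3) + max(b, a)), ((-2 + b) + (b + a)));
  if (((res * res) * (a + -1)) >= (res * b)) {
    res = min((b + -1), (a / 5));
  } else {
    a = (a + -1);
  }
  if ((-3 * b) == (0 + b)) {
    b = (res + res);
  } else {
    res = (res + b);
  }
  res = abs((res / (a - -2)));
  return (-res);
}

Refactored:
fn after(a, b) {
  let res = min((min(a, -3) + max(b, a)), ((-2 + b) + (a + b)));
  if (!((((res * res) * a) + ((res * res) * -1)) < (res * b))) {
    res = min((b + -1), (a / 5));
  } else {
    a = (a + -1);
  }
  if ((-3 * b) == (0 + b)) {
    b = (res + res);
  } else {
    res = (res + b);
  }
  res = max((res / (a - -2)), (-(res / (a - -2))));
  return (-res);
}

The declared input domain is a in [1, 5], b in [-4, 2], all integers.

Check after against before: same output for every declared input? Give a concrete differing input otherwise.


This is a faithful refactor — arithmetic usage differs; also min/max/abs usage differs; also comparison usage differs; also boolean connective usage differs; also constant usage differs, but the computed results match everywhere.
One worked example (a=2, b=-1) — before: res := -2 | (((res * res) * (a + -1)) >= (res * b)): true | res := -2 | ((-3 * b) == (0 + b)): false | res := -3 | res := 1 | result -1; after: res := -2 | (!((((res * res) * a) + ((res * res) * -1)) < (res * b))): true | res := -2 | ((-3 * b) == (0 + b)): false | res := -3 | res := 1 | result -1; agreement on -1.
Across all 35 domain points the two functions coincide.
verdict: equivalent


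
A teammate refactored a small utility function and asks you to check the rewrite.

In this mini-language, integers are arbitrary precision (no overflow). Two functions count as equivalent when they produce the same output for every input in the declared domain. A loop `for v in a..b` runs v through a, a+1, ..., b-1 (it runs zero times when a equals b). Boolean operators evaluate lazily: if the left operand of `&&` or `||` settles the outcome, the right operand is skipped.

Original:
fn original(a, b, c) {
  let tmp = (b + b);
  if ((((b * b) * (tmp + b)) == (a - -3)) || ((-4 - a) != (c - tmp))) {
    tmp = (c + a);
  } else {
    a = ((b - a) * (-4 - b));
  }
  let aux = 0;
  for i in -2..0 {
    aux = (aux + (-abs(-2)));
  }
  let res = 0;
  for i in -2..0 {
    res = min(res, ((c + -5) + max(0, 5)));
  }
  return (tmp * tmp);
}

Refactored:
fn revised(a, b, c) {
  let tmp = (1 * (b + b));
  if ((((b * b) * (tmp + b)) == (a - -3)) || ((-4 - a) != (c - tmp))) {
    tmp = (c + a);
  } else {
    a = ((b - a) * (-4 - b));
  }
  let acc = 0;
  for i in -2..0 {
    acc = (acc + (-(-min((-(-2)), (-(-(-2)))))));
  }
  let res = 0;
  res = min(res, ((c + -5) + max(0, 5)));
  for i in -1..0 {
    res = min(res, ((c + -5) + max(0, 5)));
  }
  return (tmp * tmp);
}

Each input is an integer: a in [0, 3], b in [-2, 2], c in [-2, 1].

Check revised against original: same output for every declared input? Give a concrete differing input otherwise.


Comparing the listings, the differences include: statement counts differ, constant usage differs, loop structure differs, min/max/abs usage differs, local variable names differ, arithmetic usage differs.
One worked example (a=0, b=1, c=1) — original: tmp=2, then ((((b * b) * (tmp + b)) == (a - -3)) || ((-4 - a) != (c - tmp))) is true, then tmp=1, then aux=0, then (i=-2), then aux=-2, then (i=-1), then aux=-4, then res=0, then (i=-2), then res=0, then (i=-1), then res=0, then returns 1; revised: tmp=2, then ((((b * b) * (tmp + b)) == (a - -3)) || ((-4 - a) != (c - tmp))) is true, then tmp=1, then acc=0, then (i=-2), then acc=-2, then (i=-1), then acc=-4, then res=0, then res=0, then (i=-1), then res=0, then returns 1; agreement on 1.
An exhaustive pass over the 80 declared inputs shows identical outputs.
verdict: equivalent


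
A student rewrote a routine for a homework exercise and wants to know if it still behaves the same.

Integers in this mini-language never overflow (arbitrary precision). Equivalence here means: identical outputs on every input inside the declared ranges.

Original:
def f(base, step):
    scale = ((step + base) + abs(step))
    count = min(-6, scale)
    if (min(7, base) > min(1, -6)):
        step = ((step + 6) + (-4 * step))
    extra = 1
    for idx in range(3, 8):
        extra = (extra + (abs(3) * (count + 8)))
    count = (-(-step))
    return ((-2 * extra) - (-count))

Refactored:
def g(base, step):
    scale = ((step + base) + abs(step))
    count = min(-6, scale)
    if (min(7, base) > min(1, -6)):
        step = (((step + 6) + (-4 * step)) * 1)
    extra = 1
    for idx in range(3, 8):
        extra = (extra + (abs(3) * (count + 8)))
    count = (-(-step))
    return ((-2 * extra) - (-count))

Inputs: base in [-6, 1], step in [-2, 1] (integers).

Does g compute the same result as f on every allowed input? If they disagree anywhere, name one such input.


Reading the diff, among the changes: constant usage differs; also arithmetic usage differs.
One worked example (base=-4, step=-1) — f: scale := -4 | count := -6 | (min(7, base) > min(1, -6)): true | step := 9 | extra := 1 | iter idx=3: | extra := 7 | iter idx=4: | extra := 13 | iter idx=5: | extra := 19 | iter idx=6: | extra := 25 | iter idx=7: | extra := 31 | count := 9 | result -53; g: scale := -4 | count := -6 | (min(7, base) > min(1, -6)): true | step := 9 | extra := 1 | iter idx=3: | extra := 7 | iter idx=4: | extra := 13 | iter idx=5: | extra := 19 | iter idx=6: | extra := 25 | iter idx=7: | extra := 31 | count := 9 | result -53; agreement on -53.
An exhaustive pass over the 32 declared inputs shows identical outputs.
verdict: equivalent


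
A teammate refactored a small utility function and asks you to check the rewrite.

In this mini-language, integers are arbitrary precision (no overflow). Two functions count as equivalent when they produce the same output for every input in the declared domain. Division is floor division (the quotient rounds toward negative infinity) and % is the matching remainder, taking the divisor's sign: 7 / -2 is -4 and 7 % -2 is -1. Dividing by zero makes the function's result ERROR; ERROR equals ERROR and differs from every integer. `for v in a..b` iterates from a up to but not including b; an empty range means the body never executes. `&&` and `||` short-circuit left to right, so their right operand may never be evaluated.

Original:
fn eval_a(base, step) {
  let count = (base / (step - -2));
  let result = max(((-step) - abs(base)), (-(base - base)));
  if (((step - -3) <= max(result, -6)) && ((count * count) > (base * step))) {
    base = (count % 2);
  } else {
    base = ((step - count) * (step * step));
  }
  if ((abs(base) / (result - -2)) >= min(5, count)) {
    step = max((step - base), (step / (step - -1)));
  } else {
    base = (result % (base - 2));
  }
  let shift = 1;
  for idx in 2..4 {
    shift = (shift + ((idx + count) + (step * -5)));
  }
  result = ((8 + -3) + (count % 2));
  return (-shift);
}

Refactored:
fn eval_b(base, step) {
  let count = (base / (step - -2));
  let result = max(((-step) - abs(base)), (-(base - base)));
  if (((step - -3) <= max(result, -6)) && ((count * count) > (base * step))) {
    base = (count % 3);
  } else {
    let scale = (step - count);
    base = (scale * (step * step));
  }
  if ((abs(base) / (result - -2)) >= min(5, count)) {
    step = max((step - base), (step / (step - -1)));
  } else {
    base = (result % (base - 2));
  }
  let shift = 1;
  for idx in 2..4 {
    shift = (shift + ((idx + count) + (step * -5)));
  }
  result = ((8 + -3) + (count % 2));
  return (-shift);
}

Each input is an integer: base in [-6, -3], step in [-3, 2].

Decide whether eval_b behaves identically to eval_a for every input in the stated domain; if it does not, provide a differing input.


Run the pair on base=-5, step=-3.
eval_a: count=5, then result=0, then (((step - -3) <= max(result, -6)) && ((count * count) > (base * step))) is true, then base=1, then ((abs(base) / (result - -2)) >= min(5, count)) is false, then base=0, then shift=1, then (idx=2), then shift=23, then (idx=3), then shift=46, then result=6, then returns -46
eval_b: count=5, then result=0, then (((step - -3) <= max(result, -6)) && ((count * count) > (base * step))) is true, then base=2, then ((abs(base) / (result - -2)) >= min(5, count)) is false, then a zero divisor aborts: ERROR
-46 != ERROR, so the rewrite changes behavior.
verdict: not equivalent; witness: base=-5, step=-3


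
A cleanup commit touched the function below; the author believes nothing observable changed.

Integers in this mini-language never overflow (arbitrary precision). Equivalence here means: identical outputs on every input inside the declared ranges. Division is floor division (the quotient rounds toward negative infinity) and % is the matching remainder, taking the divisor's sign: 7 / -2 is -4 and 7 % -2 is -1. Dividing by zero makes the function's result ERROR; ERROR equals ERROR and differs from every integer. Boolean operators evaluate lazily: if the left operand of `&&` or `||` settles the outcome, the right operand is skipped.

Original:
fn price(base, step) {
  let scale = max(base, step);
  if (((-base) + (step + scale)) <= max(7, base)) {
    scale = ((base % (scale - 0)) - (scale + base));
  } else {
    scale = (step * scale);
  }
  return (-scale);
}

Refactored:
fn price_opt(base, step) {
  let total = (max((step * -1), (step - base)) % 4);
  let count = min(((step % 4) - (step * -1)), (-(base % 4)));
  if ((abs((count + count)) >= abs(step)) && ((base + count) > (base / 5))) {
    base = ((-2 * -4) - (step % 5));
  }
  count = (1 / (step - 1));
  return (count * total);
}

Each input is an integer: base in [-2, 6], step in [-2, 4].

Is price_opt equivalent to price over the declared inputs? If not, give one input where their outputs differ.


base=-2, step=-2 yields -4 from price but -2 from price_opt.
verdict: not equivalent; witness: base=-2, step=-2


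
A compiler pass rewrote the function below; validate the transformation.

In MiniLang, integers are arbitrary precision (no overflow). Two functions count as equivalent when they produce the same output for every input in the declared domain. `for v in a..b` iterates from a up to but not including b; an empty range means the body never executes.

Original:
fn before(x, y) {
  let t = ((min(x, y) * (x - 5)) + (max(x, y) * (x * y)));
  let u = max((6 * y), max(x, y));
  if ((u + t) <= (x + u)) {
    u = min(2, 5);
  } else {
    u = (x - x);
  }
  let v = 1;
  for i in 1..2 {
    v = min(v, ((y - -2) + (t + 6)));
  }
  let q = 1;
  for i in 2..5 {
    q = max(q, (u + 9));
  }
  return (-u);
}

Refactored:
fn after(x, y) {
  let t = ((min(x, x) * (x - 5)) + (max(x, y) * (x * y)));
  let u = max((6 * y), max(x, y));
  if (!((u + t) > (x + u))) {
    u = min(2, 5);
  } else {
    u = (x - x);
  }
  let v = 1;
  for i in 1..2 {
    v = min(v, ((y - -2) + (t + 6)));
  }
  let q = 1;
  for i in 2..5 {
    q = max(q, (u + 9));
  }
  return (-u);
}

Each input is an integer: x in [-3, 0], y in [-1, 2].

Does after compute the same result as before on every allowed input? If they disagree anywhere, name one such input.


Not equivalent: x=0, y=-1 separates them (0 vs -2).
before: t=5, then u=0, then ((u + t) <= (x + u)) is false, then u=0, then v=1, then (i=1), then v=1, then q=1, then (i=2), then q=9, then (i=3), then q=9, then (i=4), then q=9, then returns 0
after: t=0, then u=0, then (!((u + t) > (x + u))) is true, then u=2, then v=1, then (i=1), then v=1, then q=1, then (i=2), then q=11, then (i=3), then q=11, then (i=4), then q=11, then returns -2
verdict: not equivalent; witness: x=0, y=-1
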